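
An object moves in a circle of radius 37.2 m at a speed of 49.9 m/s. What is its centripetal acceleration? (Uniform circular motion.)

a_c = v²/r = 49.9²/37.2 = 2490.01/37.2 = 66.94 m/s²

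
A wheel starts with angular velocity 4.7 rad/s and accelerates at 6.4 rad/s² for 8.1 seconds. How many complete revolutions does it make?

θ = ω₀t + ½αt² = 4.7×8.1 + ½×6.4×8.1² = 248.022 rad
Total revolutions = θ/(2π) = 248.022/(2π) = 39.47
Complete revolutions = ⌊39.47⌋ = 39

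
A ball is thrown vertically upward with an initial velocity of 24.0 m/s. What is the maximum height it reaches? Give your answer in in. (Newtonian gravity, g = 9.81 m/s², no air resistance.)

h_max = v₀² / (2g) = 24.0² / (2 × 9.81) = 576.0 / 19.62 = 29.3578 m
h_max = 29.3578 m / 0.0254 = 1156 in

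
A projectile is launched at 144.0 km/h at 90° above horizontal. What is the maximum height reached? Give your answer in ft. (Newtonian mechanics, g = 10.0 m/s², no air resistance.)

v₀ = 144.0 km/h × 0.2777777777777778 = 40.0 m/s
H = v₀² × sin²(θ) / (2g) = 40.0² × sin(90°)² / (2 × 10.0) = 1600.0 × 1.0 / 20.0 = 80.0 m
H = 80.0 m / 0.3048 = 262.5 ft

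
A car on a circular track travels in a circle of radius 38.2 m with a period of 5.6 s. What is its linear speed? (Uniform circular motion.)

v = 2πr/T = 2π×38.2/5.6 = 42.86 m/s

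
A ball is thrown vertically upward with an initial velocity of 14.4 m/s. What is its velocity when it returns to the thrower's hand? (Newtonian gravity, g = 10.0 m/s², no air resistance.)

By conservation of energy (no air resistance), the ball returns to the throw height with the same speed as launch, but directed downward.
|v_ground| = v₀ = 14.4 m/s
v_ground = 14.4 m/s (downward)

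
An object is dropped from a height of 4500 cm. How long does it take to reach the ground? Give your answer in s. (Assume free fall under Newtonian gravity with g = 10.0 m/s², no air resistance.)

h = 4500 cm × 0.01 = 45.0 m
t = √(2h/g) = √(2 × 45.0 / 10.0) = 3.0 s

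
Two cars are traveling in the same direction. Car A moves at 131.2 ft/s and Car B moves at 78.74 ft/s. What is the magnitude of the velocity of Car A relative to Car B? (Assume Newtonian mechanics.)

v_rel = |v_A - v_B| = |131.2 - 78.74| = 52.46 ft/s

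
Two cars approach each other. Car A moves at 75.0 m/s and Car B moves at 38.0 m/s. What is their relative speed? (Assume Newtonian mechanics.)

v_rel = v_A + v_B = 75.0 + 38.0 = 113.0 m/s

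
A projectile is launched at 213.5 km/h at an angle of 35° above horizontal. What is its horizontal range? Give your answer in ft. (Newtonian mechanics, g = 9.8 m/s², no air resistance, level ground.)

v₀ = 213.5 km/h × 0.2777777777777778 = 59.3056 m/s
R = v₀² × sin(2θ) / g = 59.3056² × sin(2 × 35°) / 9.8 = 3517.15 × 0.939693 / 9.8 = 337.249 m
R = 337.249 m / 0.3048 = 1106 ft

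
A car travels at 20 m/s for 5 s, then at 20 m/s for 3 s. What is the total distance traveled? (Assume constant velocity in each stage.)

d₁ = v₁t₁ = 20 × 5 = 100 m
d₂ = v₂t₂ = 20 × 3 = 60 m
d_total = 100 + 60 = 160 m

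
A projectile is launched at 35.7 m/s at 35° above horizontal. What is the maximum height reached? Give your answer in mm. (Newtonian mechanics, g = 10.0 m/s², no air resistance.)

H = v₀² × sin²(θ) / (2g) = 35.7² × sin(35°)² / (2 × 10.0) = 1274.49 × 0.32899 / 20.0 = 20.9647 m
H = 20.9647 m / 0.001 = 20960 mm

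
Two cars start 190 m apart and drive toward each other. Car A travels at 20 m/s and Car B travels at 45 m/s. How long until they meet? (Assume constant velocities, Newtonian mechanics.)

Combined speed: v_combined = 20 + 45 = 65 m/s
Time to meet: t = d/v_combined = 190/65 = 2.92 s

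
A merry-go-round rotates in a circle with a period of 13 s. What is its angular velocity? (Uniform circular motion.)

ω = 2π/T = 2π/13 = 0.4833 rad/s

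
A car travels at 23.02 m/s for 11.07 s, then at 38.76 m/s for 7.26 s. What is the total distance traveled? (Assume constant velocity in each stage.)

d₁ = v₁t₁ = 23.02 × 11.07 = 254.8314 m
d₂ = v₂t₂ = 38.76 × 7.26 = 281.3976 m
d_total = 254.8314 + 281.3976 = 536.23 m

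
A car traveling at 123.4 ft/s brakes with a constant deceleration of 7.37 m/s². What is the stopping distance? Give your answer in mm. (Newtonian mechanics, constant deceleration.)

v₀ = 123.4 ft/s × 0.3048 = 37.6123 m/s
d = v₀² / (2a) = 37.6123² / (2 × 7.37) = 1414.69 / 14.74 = 95.9763 m
d = 95.9763 m / 0.001 = 95980 mm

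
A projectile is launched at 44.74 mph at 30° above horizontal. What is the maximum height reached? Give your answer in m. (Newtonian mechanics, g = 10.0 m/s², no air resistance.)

v₀ = 44.74 mph × 0.44704 = 20.0006 m/s
H = v₀² × sin²(θ) / (2g) = 20.0006² × sin(30°)² / (2 × 10.0) = 400.024 × 0.25 / 20.0 = 5.0 m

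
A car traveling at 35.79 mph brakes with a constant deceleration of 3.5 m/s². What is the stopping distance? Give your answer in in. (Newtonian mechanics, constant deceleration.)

v₀ = 35.79 mph × 0.44704 = 15.9996 m/s
d = v₀² / (2a) = 15.9996² / (2 × 3.5) = 255.987 / 7.0 = 36.5696 m
d = 36.5696 m / 0.0254 = 1440 in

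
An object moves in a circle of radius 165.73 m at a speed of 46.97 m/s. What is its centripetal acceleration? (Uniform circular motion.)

a_c = v²/r = 46.97²/165.73 = 2206.1809/165.73 = 13.31 m/s²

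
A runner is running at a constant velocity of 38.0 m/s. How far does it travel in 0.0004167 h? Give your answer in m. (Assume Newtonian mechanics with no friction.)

t = 0.0004167 h × 3600.0 = 1.50012 s
d = v × t = 38.0 × 1.50012 = 57.0 m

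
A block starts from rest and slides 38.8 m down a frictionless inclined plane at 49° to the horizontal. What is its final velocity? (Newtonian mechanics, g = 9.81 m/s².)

a = g sin(θ) = 9.81 × sin(49°) = 7.4037 m/s²
v = √(2ad) = √(2 × 7.4037 × 38.8) = 23.97 m/s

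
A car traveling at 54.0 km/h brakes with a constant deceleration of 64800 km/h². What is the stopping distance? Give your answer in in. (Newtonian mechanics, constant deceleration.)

v₀ = 54.0 km/h × 0.2777777777777778 = 15.0 m/s
a = 64800 km/h² × 7.716049382716049e-05 = 5.0 m/s²
d = v₀² / (2a) = 15.0² / (2 × 5.0) = 225.0 / 10.0 = 22.5 m
d = 22.5 m / 0.0254 = 885.8 in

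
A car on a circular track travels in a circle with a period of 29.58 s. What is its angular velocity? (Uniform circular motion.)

ω = 2π/T = 2π/29.58 = 0.2124 rad/s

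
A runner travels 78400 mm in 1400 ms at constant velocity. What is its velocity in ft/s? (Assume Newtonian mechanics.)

d = 78400 mm × 0.001 = 78.4 m
t = 1400 ms × 0.001 = 1.4 s
v = d / t = 78.4 / 1.4 = 56.0 m/s
v = 56.0 m/s / 0.3048 = 183.7 ft/s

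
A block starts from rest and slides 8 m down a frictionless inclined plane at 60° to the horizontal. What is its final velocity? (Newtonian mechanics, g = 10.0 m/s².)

a = g sin(θ) = 10.0 × sin(60°) = 8.6603 m/s²
v = √(2ad) = √(2 × 8.6603 × 8) = 11.77 m/s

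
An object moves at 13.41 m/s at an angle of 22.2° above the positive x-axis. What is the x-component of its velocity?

vₓ = v cos(θ) = 13.41 × cos(22.2°) = 12.42 m/s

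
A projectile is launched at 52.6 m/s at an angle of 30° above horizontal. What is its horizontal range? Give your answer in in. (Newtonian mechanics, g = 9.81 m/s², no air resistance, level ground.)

R = v₀² × sin(2θ) / g = 52.6² × sin(2 × 30°) / 9.81 = 2766.76 × 0.866025 / 9.81 = 244.249 m
R = 244.249 m / 0.0254 = 9616 in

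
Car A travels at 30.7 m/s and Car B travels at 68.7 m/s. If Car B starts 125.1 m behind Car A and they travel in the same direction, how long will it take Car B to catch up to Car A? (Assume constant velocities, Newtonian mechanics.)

Relative speed: v_rel = 68.7 - 30.7 = 38.0 m/s
Time to catch: t = d₀/v_rel = 125.1/38.0 = 3.29 s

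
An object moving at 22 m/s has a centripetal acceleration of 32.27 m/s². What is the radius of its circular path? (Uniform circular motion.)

r = v²/a_c = 22²/32.27 = 15.0 m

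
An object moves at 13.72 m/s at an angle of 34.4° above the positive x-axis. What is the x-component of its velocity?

vₓ = v cos(θ) = 13.72 × cos(34.4°) = 11.32 m/s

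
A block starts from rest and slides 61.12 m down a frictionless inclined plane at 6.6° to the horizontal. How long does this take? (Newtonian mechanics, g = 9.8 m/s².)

a = g sin(θ) = 9.8 × sin(6.6°) = 1.1264 m/s²
t = √(2d/a) = √(2 × 61.12 / 1.1264) = 10.42 s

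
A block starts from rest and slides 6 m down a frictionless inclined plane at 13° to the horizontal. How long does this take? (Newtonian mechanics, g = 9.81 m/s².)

a = g sin(θ) = 9.81 × sin(13°) = 2.2068 m/s²
t = √(2d/a) = √(2 × 6 / 2.2068) = 2.33 s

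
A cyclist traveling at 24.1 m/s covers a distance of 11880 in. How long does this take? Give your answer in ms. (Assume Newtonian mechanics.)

d = 11880 in × 0.0254 = 301.752 m
t = d / v = 301.752 / 24.1 = 12.5208 s
t = 12.5208 s / 0.001 = 12520 ms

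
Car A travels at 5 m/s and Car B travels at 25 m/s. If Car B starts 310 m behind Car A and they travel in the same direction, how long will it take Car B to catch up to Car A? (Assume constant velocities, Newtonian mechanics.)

Relative speed: v_rel = 25 - 5 = 20 m/s
Time to catch: t = d₀/v_rel = 310/20 = 15.5 s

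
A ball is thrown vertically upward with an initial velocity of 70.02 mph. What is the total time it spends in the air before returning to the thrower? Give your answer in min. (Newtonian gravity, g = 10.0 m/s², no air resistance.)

v₀ = 70.02 mph × 0.44704 = 31.3017 m/s
t_total = 2 × v₀ / g = 2 × 31.3017 / 10.0 = 6.26034 s
t_total = 6.26034 s / 60.0 = 0.1043 min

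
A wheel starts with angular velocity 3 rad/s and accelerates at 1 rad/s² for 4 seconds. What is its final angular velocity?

ω = ω₀ + αt = 3 + 1 × 4 = 7 rad/s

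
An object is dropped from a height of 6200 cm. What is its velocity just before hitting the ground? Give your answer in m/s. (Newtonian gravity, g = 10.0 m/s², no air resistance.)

h = 6200 cm × 0.01 = 62.0 m
v = √(2gh) = √(2 × 10.0 × 62.0) = 35.21 m/s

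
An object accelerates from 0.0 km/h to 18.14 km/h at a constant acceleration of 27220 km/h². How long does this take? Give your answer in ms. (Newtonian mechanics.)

v₀ = 0.0 km/h × 0.2777777777777778 = 0.0 m/s
v = 18.14 km/h × 0.2777777777777778 = 5.03889 m/s
a = 27220 km/h² × 7.716049382716049e-05 = 2.10031 m/s²
t = (v - v₀) / a = (5.03889 - 0.0) / 2.10031 = 2.39912 s
t = 2.39912 s / 0.001 = 2399 ms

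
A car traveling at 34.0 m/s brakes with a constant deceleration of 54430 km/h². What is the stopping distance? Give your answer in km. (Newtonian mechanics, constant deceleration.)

a = 54430 km/h² × 7.716049382716049e-05 = 4.19985 m/s²
d = v₀² / (2a) = 34.0² / (2 × 4.19985) = 1156.0 / 8.3997 = 137.624 m
d = 137.624 m / 1000.0 = 0.1376 km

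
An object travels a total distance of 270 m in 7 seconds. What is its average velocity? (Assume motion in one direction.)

v_avg = Δd / Δt = 270 / 7 = 38.57 m/s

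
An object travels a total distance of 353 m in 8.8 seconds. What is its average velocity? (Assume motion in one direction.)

v_avg = Δd / Δt = 353 / 8.8 = 40.11 m/s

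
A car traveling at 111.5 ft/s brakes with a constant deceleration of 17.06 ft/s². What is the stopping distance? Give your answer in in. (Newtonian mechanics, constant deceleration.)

v₀ = 111.5 ft/s × 0.3048 = 33.9852 m/s
a = 17.06 ft/s² × 0.3048 = 5.19989 m/s²
d = v₀² / (2a) = 33.9852² / (2 × 5.19989) = 1154.99 / 10.3998 = 111.059 m
d = 111.059 m / 0.0254 = 4372 in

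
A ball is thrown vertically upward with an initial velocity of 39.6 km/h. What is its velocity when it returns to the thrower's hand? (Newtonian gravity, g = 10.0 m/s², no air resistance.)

By conservation of energy (no air resistance), the ball returns to the throw height with the same speed as launch, but directed downward.
|v_ground| = v₀ = 39.6 km/h
v_ground = 39.6 km/h (downward)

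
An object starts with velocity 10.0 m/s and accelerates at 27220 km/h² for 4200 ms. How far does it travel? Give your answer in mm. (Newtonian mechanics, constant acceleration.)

a = 27220 km/h² × 7.716049382716049e-05 = 2.10031 m/s²
t = 4200 ms × 0.001 = 4.2 s
d = v₀ × t + ½ × a × t² = 10.0 × 4.2 + 0.5 × 2.10031 × 4.2² = 60.5247 m
d = 60.5247 m / 0.001 = 60520 mm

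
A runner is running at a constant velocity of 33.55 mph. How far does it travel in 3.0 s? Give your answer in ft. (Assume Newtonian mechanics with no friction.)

v = 33.55 mph × 0.44704 = 14.9982 m/s
d = v × t = 14.9982 × 3.0 = 44.9946 m
d = 44.9946 m / 0.3048 = 147.6 ft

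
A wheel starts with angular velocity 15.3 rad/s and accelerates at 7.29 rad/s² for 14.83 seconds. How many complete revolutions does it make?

θ = ω₀t + ½αt² = 15.3×14.83 + ½×7.29×14.83² = 1028.5398405 rad
Total revolutions = θ/(2π) = 1028.5398405/(2π) = 163.7
Complete revolutions = ⌊163.7⌋ = 163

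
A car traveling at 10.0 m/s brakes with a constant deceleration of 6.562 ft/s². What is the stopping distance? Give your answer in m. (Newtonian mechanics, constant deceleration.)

a = 6.562 ft/s² × 0.3048 = 2.0001 m/s²
d = v₀² / (2a) = 10.0² / (2 × 2.0001) = 100.0 / 4.0002 = 25.0 m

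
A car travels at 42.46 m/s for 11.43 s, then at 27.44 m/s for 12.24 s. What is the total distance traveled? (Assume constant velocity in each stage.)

d₁ = v₁t₁ = 42.46 × 11.43 = 485.3178 m
d₂ = v₂t₂ = 27.44 × 12.24 = 335.8656 m
d_total = 485.3178 + 335.8656 = 821.18 m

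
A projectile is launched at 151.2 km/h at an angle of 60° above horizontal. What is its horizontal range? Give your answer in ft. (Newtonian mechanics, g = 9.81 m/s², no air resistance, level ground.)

v₀ = 151.2 km/h × 0.2777777777777778 = 42.0 m/s
R = v₀² × sin(2θ) / g = 42.0² × sin(2 × 60°) / 9.81 = 1764.0 × 0.866025 / 9.81 = 155.726 m
R = 155.726 m / 0.3048 = 510.9 ft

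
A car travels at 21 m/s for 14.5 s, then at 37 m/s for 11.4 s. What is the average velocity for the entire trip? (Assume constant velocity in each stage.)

d₁ = v₁t₁ = 21 × 14.5 = 304.5 m
d₂ = v₂t₂ = 37 × 11.4 = 421.8 m
d_total = 726.3 m, t_total = 25.9 s
v_avg = d_total/t_total = 726.3/25.9 = 28.04 m/s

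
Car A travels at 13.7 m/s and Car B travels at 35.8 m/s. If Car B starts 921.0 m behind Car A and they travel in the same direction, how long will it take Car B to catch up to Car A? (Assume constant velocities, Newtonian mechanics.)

Relative speed: v_rel = 35.8 - 13.7 = 22.1 m/s
Time to catch: t = d₀/v_rel = 921.0/22.1 = 41.67 s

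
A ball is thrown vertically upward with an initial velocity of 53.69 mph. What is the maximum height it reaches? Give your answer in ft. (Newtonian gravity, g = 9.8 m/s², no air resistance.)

v₀ = 53.69 mph × 0.44704 = 24.0016 m/s
h_max = v₀² / (2g) = 24.0016² / (2 × 9.8) = 576.077 / 19.6 = 29.3917 m
h_max = 29.3917 m / 0.3048 = 96.43 ft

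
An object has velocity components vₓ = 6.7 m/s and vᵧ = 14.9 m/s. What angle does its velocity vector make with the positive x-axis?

θ = arctan(vᵧ/vₓ) = arctan(14.9/6.7) = 65.79°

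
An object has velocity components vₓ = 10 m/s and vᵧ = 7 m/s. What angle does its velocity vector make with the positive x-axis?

θ = arctan(vᵧ/vₓ) = arctan(7/10) = 34.99°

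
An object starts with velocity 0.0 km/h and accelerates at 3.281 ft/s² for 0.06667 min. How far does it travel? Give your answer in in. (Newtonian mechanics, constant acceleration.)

v₀ = 0.0 km/h × 0.2777777777777778 = 0.0 m/s
a = 3.281 ft/s² × 0.3048 = 1.00005 m/s²
t = 0.06667 min × 60.0 = 4.0002 s
d = v₀ × t + ½ × a × t² = 0.0 × 4.0002 + 0.5 × 1.00005 × 4.0002² = 8.0012 m
d = 8.0012 m / 0.0254 = 315.0 in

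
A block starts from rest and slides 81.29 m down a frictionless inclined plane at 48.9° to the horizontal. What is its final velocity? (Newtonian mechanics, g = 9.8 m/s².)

a = g sin(θ) = 9.8 × sin(48.9°) = 7.3849 m/s²
v = √(2ad) = √(2 × 7.3849 × 81.29) = 34.65 m/s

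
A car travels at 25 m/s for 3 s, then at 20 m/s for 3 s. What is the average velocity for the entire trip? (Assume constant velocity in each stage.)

d₁ = v₁t₁ = 25 × 3 = 75 m
d₂ = v₂t₂ = 20 × 3 = 60 m
d_total = 135 m, t_total = 6 s
v_avg = d_total/t_total = 135/6 = 22.5 m/s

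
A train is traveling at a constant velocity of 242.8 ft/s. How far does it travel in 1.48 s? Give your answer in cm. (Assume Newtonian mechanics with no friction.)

v = 242.8 ft/s × 0.3048 = 74.0054 m/s
d = v × t = 74.0054 × 1.48 = 109.528 m
d = 109.528 m / 0.01 = 10950 cm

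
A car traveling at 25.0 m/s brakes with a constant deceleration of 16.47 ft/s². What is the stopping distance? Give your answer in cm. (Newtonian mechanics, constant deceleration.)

a = 16.47 ft/s² × 0.3048 = 5.02006 m/s²
d = v₀² / (2a) = 25.0² / (2 × 5.02006) = 625.0 / 10.0401 = 62.2504 m
d = 62.2504 m / 0.01 = 6225 cm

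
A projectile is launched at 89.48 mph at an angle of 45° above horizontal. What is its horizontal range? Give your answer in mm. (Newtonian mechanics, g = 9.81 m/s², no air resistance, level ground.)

v₀ = 89.48 mph × 0.44704 = 40.0011 m/s
R = v₀² × sin(2θ) / g = 40.0011² × sin(2 × 45°) / 9.81 = 1600.09 × 1.0 / 9.81 = 163.108 m
R = 163.108 m / 0.001 = 163100 mm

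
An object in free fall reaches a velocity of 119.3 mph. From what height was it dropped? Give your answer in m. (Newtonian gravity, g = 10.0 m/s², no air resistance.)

v = 119.3 mph × 0.44704 = 53.3319 m/s
h = v² / (2g) = 53.3319² / (2 × 10.0) = 142.2 m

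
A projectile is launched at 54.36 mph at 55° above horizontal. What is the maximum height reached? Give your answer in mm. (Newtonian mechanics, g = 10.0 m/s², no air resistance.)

v₀ = 54.36 mph × 0.44704 = 24.3011 m/s
H = v₀² × sin²(θ) / (2g) = 24.3011² × sin(55°)² / (2 × 10.0) = 590.543 × 0.67101 / 20.0 = 19.813 m
H = 19.813 m / 0.001 = 19810 mm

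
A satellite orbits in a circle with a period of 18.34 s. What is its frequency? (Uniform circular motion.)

f = 1/T = 1/18.34 = 0.0545 Hz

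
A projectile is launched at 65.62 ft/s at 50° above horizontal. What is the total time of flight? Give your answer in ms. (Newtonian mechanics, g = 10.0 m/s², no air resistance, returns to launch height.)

v₀ = 65.62 ft/s × 0.3048 = 20.001 m/s
T = 2 × v₀ × sin(θ) / g = 2 × 20.001 × sin(50°) / 10.0 = 2 × 20.001 × 0.766044 / 10.0 = 3.06433 s
T = 3.06433 s / 0.001 = 3064 ms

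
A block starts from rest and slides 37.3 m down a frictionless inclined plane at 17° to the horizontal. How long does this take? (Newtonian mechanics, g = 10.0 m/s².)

a = g sin(θ) = 10.0 × sin(17°) = 2.9237 m/s²
t = √(2d/a) = √(2 × 37.3 / 2.9237) = 5.05 s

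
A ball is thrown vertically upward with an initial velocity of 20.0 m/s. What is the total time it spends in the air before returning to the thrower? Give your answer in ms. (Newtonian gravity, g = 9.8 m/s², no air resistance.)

t_total = 2 × v₀ / g = 2 × 20.0 / 9.8 = 4.08163 s
t_total = 4.08163 s / 0.001 = 4082 ms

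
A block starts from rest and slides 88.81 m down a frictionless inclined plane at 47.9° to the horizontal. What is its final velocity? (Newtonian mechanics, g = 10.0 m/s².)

a = g sin(θ) = 10.0 × sin(47.9°) = 7.4198 m/s²
v = √(2ad) = √(2 × 7.4198 × 88.81) = 36.3 m/s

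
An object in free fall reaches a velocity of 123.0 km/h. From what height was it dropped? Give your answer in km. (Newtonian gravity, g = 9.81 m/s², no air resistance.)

v = 123.0 km/h × 0.2777777777777778 = 34.1667 m/s
h = v² / (2g) = 34.1667² / (2 × 9.81) = 59.4986 m
h = 59.4986 m / 1000.0 = 0.0595 km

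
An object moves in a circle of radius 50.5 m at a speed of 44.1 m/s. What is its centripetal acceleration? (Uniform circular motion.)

a_c = v²/r = 44.1²/50.5 = 1944.81/50.5 = 38.51 m/s²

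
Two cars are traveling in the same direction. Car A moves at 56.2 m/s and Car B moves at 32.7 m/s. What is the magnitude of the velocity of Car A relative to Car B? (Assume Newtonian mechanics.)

v_rel = |v_A - v_B| = |56.2 - 32.7| = 23.5 m/s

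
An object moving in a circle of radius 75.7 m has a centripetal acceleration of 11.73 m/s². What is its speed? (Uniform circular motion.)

v = √(a_c × r) = √(11.73 × 75.7) = 29.8 m/s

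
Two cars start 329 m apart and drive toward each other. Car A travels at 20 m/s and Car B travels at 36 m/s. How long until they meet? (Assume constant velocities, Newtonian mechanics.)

Combined speed: v_combined = 20 + 36 = 56 m/s
Time to meet: t = d/v_combined = 329/56 = 5.88 s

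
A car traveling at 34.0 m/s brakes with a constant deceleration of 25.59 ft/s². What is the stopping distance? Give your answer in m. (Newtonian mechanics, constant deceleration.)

a = 25.59 ft/s² × 0.3048 = 7.79983 m/s²
d = v₀² / (2a) = 34.0² / (2 × 7.79983) = 1156.0 / 15.5997 = 74.1 m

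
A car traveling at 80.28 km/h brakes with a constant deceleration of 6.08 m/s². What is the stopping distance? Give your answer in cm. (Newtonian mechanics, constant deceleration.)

v₀ = 80.28 km/h × 0.2777777777777778 = 22.3 m/s
d = v₀² / (2a) = 22.3² / (2 × 6.08) = 497.29 / 12.16 = 40.8956 m
d = 40.8956 m / 0.01 = 4090 cm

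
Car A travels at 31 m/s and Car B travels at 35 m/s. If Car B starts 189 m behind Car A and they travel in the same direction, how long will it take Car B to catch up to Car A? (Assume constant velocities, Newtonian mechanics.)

Relative speed: v_rel = 35 - 31 = 4 m/s
Time to catch: t = d₀/v_rel = 189/4 = 47.25 s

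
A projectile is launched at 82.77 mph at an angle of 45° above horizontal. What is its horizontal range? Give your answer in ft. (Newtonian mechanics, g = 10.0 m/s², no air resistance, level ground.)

v₀ = 82.77 mph × 0.44704 = 37.0015 m/s
R = v₀² × sin(2θ) / g = 37.0015² × sin(2 × 45°) / 10.0 = 1369.11 × 1.0 / 10.0 = 136.911 m
R = 136.911 m / 0.3048 = 449.2 ft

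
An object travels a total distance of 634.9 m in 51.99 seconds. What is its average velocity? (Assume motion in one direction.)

v_avg = Δd / Δt = 634.9 / 51.99 = 12.21 m/s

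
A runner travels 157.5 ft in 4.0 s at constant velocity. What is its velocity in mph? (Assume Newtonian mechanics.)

d = 157.5 ft × 0.3048 = 48.006 m
v = d / t = 48.006 / 4.0 = 12.0015 m/s
v = 12.0015 m/s / 0.44704 = 26.85 mph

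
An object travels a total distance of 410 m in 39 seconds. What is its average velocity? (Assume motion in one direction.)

v_avg = Δd / Δt = 410 / 39 = 10.51 m/s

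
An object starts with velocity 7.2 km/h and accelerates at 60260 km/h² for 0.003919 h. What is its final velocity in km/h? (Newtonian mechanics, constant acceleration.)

v₀ = 7.2 km/h × 0.2777777777777778 = 2.0 m/s
a = 60260 km/h² × 7.716049382716049e-05 = 4.64969 m/s²
t = 0.003919 h × 3600.0 = 14.1084 s
v = v₀ + a × t = 2.0 + 4.64969 × 14.1084 = 67.5997 m/s
v = 67.5997 m/s / 0.2777777777777778 = 243.4 km/h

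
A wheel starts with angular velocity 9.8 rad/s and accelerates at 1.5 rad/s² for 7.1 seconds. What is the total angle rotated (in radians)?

θ = ω₀t + ½αt² = 9.8×7.1 + ½×1.5×7.1² = 107.39 rad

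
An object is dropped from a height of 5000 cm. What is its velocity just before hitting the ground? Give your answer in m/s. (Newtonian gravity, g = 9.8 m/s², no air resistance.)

h = 5000 cm × 0.01 = 50.0 m
v = √(2gh) = √(2 × 9.8 × 50.0) = 31.3 m/s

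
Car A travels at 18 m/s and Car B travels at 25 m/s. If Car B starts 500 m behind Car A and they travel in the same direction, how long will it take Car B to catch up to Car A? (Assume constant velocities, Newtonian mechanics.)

Relative speed: v_rel = 25 - 18 = 7 m/s
Time to catch: t = d₀/v_rel = 500/7 = 71.43 s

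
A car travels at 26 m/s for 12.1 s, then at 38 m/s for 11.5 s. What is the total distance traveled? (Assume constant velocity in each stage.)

d₁ = v₁t₁ = 26 × 12.1 = 314.6 m
d₂ = v₂t₂ = 38 × 11.5 = 437.0 m
d_total = 314.6 + 437.0 = 751.6 m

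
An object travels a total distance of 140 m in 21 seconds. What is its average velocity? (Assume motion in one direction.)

v_avg = Δd / Δt = 140 / 21 = 6.67 m/s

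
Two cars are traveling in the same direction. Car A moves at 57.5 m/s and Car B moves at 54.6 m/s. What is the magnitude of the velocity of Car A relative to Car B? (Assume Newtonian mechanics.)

v_rel = |v_A - v_B| = |57.5 - 54.6| = 2.9 m/s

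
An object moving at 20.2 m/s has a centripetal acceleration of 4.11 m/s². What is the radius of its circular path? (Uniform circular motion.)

r = v²/a_c = 20.2²/4.11 = 99.28 m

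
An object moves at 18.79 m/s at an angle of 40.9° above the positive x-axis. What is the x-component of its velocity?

vₓ = v cos(θ) = 18.79 × cos(40.9°) = 14.2 m/s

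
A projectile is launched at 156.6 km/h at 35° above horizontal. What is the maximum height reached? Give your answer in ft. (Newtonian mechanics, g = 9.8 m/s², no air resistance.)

v₀ = 156.6 km/h × 0.2777777777777778 = 43.5 m/s
H = v₀² × sin²(θ) / (2g) = 43.5² × sin(35°)² / (2 × 9.8) = 1892.25 × 0.32899 / 19.6 = 31.7618 m
H = 31.7618 m / 0.3048 = 104.2 ft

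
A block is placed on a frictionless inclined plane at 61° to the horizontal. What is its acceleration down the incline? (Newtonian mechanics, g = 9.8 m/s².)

a = g sin(θ) = 9.8 × sin(61°) = 9.8 × 0.8746 = 8.57 m/s²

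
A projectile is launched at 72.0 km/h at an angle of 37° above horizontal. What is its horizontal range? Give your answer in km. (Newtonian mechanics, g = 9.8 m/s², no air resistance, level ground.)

v₀ = 72.0 km/h × 0.2777777777777778 = 20.0 m/s
R = v₀² × sin(2θ) / g = 20.0² × sin(2 × 37°) / 9.8 = 400.0 × 0.961262 / 9.8 = 39.2352 m
R = 39.2352 m / 1000.0 = 0.03924 km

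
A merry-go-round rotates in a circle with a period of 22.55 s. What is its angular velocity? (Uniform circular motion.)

ω = 2π/T = 2π/22.55 = 0.2786 rad/s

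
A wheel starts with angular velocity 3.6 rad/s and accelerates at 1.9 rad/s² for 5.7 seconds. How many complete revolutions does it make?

θ = ω₀t + ½αt² = 3.6×5.7 + ½×1.9×5.7² = 51.3855 rad
Total revolutions = θ/(2π) = 51.3855/(2π) = 8.18
Complete revolutions = ⌊8.18⌋ = 8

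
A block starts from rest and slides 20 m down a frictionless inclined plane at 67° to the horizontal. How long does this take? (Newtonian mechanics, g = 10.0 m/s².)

a = g sin(θ) = 10.0 × sin(67°) = 9.205 m/s²
t = √(2d/a) = √(2 × 20 / 9.205) = 2.08 s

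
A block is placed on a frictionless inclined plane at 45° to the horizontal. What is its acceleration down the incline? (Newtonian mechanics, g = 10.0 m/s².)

a = g sin(θ) = 10.0 × sin(45°) = 10.0 × 0.7071 = 7.07 m/s²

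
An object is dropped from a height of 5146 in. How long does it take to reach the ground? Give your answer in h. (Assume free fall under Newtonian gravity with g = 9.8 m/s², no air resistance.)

h = 5146 in × 0.0254 = 130.708 m
t = √(2h/g) = √(2 × 130.708 / 9.8) = 5.16479 s
t = 5.16479 s / 3600.0 = 0.001435 h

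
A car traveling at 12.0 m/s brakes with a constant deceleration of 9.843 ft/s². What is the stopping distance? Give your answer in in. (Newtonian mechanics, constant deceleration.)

a = 9.843 ft/s² × 0.3048 = 3.00015 m/s²
d = v₀² / (2a) = 12.0² / (2 × 3.00015) = 144.0 / 6.0003 = 23.9988 m
d = 23.9988 m / 0.0254 = 944.8 in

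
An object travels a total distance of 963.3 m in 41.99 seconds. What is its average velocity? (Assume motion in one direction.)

v_avg = Δd / Δt = 963.3 / 41.99 = 22.94 m/s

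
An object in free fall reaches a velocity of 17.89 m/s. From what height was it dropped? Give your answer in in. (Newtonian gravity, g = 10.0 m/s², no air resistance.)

h = v² / (2g) = 17.89² / (2 × 10.0) = 16.0026 m
h = 16.0026 m / 0.0254 = 630.0 in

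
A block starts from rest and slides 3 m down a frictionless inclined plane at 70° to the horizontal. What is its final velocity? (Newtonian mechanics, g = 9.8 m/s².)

a = g sin(θ) = 9.8 × sin(70°) = 9.209 m/s²
v = √(2ad) = √(2 × 9.209 × 3) = 7.43 m/s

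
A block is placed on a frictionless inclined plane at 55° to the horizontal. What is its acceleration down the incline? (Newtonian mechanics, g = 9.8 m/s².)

a = g sin(θ) = 9.8 × sin(55°) = 9.8 × 0.8192 = 8.03 m/s²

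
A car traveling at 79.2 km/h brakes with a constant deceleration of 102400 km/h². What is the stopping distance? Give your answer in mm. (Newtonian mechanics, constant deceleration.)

v₀ = 79.2 km/h × 0.2777777777777778 = 22.0 m/s
a = 102400 km/h² × 7.716049382716049e-05 = 7.90123 m/s²
d = v₀² / (2a) = 22.0² / (2 × 7.90123) = 484.0 / 15.8025 = 30.6281 m
d = 30.6281 m / 0.001 = 30630 mm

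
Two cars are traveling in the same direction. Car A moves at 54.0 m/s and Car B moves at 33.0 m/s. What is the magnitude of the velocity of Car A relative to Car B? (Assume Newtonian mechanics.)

v_rel = |v_A - v_B| = |54.0 - 33.0| = 21.0 m/s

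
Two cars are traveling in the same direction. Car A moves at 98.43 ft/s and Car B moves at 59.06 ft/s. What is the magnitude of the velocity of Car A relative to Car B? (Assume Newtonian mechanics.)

v_rel = |v_A - v_B| = |98.43 - 59.06| = 39.37 ft/s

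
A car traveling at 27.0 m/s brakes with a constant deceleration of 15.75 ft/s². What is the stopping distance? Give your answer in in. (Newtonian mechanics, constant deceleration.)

a = 15.75 ft/s² × 0.3048 = 4.8006 m/s²
d = v₀² / (2a) = 27.0² / (2 × 4.8006) = 729.0 / 9.6012 = 75.928 m
d = 75.928 m / 0.0254 = 2989 in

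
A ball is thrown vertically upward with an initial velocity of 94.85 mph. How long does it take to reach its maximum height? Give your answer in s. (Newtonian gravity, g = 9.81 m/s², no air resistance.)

v₀ = 94.85 mph × 0.44704 = 42.4017 m/s
t_up = v₀ / g = 42.4017 / 9.81 = 4.322 s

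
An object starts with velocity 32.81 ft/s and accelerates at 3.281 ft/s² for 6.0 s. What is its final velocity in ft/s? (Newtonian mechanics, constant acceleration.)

v₀ = 32.81 ft/s × 0.3048 = 10.0005 m/s
a = 3.281 ft/s² × 0.3048 = 1.00005 m/s²
v = v₀ + a × t = 10.0005 + 1.00005 × 6.0 = 16.0008 m/s
v = 16.0008 m/s / 0.3048 = 52.5 ft/s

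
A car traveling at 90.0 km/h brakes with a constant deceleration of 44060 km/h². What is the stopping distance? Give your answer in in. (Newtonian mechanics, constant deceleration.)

v₀ = 90.0 km/h × 0.2777777777777778 = 25.0 m/s
a = 44060 km/h² × 7.716049382716049e-05 = 3.39969 m/s²
d = v₀² / (2a) = 25.0² / (2 × 3.39969) = 625.0 / 6.79938 = 91.9201 m
d = 91.9201 m / 0.0254 = 3619 in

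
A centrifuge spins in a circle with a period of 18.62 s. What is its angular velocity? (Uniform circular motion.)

ω = 2π/T = 2π/18.62 = 0.3374 rad/s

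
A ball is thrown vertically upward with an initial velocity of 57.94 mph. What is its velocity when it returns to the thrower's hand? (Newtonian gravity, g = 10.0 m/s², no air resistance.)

By conservation of energy (no air resistance), the ball returns to the throw height with the same speed as launch, but directed downward.
|v_ground| = v₀ = 57.94 mph
v_ground = 57.94 mph (downward)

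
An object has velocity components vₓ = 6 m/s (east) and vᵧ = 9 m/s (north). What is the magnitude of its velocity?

|v| = √(vₓ² + vᵧ²) = √(6² + 9²) = √(117) = 10.82 m/s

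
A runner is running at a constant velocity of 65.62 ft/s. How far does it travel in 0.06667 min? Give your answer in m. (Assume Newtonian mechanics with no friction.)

v = 65.62 ft/s × 0.3048 = 20.001 m/s
t = 0.06667 min × 60.0 = 4.0002 s
d = v × t = 20.001 × 4.0002 = 80.01 m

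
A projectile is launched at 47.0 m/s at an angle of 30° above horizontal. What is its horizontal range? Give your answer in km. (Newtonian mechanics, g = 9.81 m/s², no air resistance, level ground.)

R = v₀² × sin(2θ) / g = 47.0² × sin(2 × 30°) / 9.81 = 2209.0 × 0.866025 / 9.81 = 195.01 m
R = 195.01 m / 1000.0 = 0.195 km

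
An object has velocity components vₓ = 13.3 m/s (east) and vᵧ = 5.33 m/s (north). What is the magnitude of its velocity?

|v| = √(vₓ² + vᵧ²) = √(13.3² + 5.33²) = √(205.2989) = 14.33 m/s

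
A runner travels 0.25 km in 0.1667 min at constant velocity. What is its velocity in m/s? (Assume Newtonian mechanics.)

d = 0.25 km × 1000.0 = 250.0 m
t = 0.1667 min × 60.0 = 10.002 s
v = d / t = 250.0 / 10.002 = 25.0 m/s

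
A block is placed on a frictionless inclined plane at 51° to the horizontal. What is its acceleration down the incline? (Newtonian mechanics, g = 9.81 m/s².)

a = g sin(θ) = 9.81 × sin(51°) = 9.81 × 0.7771 = 7.62 m/s²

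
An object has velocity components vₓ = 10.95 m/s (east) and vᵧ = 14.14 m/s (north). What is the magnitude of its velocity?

|v| = √(vₓ² + vᵧ²) = √(10.95² + 14.14²) = √(319.8421) = 17.88 m/s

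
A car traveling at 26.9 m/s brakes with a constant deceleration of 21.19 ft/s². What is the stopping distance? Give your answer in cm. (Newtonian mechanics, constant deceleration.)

a = 21.19 ft/s² × 0.3048 = 6.45871 m/s²
d = v₀² / (2a) = 26.9² / (2 × 6.45871) = 723.61 / 12.9174 = 56.0182 m
d = 56.0182 m / 0.01 = 5602 cm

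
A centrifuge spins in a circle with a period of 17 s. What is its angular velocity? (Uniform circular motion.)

ω = 2π/T = 2π/17 = 0.3696 rad/s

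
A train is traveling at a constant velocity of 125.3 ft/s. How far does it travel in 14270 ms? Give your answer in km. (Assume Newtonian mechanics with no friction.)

v = 125.3 ft/s × 0.3048 = 38.1914 m/s
t = 14270 ms × 0.001 = 14.27 s
d = v × t = 38.1914 × 14.27 = 544.991 m
d = 544.991 m / 1000.0 = 0.545 km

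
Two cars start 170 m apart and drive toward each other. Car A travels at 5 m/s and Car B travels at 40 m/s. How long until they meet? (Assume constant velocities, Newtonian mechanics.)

Combined speed: v_combined = 5 + 40 = 45 m/s
Time to meet: t = d/v_combined = 170/45 = 3.78 s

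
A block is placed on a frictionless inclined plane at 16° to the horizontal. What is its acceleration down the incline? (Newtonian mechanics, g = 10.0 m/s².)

a = g sin(θ) = 10.0 × sin(16°) = 10.0 × 0.2756 = 2.76 m/s²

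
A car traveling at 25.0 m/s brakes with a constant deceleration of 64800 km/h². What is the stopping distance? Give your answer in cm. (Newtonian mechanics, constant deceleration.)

a = 64800 km/h² × 7.716049382716049e-05 = 5.0 m/s²
d = v₀² / (2a) = 25.0² / (2 × 5.0) = 625.0 / 10.0 = 62.5 m
d = 62.5 m / 0.01 = 6250 cm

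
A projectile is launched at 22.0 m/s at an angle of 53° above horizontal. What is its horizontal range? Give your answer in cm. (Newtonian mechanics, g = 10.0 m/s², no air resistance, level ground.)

R = v₀² × sin(2θ) / g = 22.0² × sin(2 × 53°) / 10.0 = 484.0 × 0.961262 / 10.0 = 46.5251 m
R = 46.5251 m / 0.01 = 4653 cm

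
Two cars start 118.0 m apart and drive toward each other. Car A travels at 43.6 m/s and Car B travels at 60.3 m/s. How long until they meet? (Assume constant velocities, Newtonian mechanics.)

Combined speed: v_combined = 43.6 + 60.3 = 103.9 m/s
Time to meet: t = d/v_combined = 118.0/103.9 = 1.14 s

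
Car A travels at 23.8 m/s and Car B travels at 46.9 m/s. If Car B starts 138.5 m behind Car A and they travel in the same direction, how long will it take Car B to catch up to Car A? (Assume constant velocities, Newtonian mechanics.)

Relative speed: v_rel = 46.9 - 23.8 = 23.1 m/s
Time to catch: t = d₀/v_rel = 138.5/23.1 = 6.0 s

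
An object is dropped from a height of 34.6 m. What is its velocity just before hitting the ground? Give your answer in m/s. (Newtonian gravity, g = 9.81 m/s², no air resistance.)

v = √(2gh) = √(2 × 9.81 × 34.6) = 26.05 m/s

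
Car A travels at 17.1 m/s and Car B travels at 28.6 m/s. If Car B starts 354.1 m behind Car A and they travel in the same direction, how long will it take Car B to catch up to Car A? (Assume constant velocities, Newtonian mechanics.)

Relative speed: v_rel = 28.6 - 17.1 = 11.5 m/s
Time to catch: t = d₀/v_rel = 354.1/11.5 = 30.79 s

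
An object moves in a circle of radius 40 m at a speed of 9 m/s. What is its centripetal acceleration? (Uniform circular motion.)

a_c = v²/r = 9²/40 = 81/40 = 2.02 m/s²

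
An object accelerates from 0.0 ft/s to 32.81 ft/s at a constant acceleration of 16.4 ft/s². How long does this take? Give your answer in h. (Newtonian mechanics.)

v₀ = 0.0 ft/s × 0.3048 = 0.0 m/s
v = 32.81 ft/s × 0.3048 = 10.0005 m/s
a = 16.4 ft/s² × 0.3048 = 4.99872 m/s²
t = (v - v₀) / a = (10.0005 - 0.0) / 4.99872 = 2.00061 s
t = 2.00061 s / 3600.0 = 0.0005557 h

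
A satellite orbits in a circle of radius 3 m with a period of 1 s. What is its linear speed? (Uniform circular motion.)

v = 2πr/T = 2π×3/1 = 18.85 m/s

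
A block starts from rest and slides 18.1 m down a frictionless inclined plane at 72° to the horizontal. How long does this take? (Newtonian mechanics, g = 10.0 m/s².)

a = g sin(θ) = 10.0 × sin(72°) = 9.5106 m/s²
t = √(2d/a) = √(2 × 18.1 / 9.5106) = 1.95 s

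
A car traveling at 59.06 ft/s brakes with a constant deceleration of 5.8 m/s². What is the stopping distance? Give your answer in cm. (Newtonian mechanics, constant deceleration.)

v₀ = 59.06 ft/s × 0.3048 = 18.0015 m/s
d = v₀² / (2a) = 18.0015² / (2 × 5.8) = 324.054 / 11.6 = 27.9357 m
d = 27.9357 m / 0.01 = 2794 cm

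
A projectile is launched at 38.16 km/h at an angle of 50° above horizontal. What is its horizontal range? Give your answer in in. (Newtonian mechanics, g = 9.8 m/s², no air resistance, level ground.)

v₀ = 38.16 km/h × 0.2777777777777778 = 10.6 m/s
R = v₀² × sin(2θ) / g = 10.6² × sin(2 × 50°) / 9.8 = 112.36 × 0.984808 / 9.8 = 11.2911 m
R = 11.2911 m / 0.0254 = 444.5 in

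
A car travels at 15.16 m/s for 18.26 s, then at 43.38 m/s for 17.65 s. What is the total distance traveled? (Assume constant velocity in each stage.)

d₁ = v₁t₁ = 15.16 × 18.26 = 276.8216 m
d₂ = v₂t₂ = 43.38 × 17.65 = 765.657 m
d_total = 276.8216 + 765.657 = 1042.48 m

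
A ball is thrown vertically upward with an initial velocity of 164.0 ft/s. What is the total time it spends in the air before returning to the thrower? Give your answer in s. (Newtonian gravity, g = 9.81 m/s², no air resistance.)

v₀ = 164.0 ft/s × 0.3048 = 49.9872 m/s
t_total = 2 × v₀ / g = 2 × 49.9872 / 9.81 = 10.19 s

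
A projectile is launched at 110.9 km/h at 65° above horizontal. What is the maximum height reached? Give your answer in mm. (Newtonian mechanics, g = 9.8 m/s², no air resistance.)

v₀ = 110.9 km/h × 0.2777777777777778 = 30.8056 m/s
H = v₀² × sin²(θ) / (2g) = 30.8056² × sin(65°)² / (2 × 9.8) = 948.985 × 0.821394 / 19.6 = 39.7699 m
H = 39.7699 m / 0.001 = 39770 mm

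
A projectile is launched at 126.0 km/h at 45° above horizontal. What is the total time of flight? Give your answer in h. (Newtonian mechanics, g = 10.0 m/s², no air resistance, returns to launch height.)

v₀ = 126.0 km/h × 0.2777777777777778 = 35.0 m/s
T = 2 × v₀ × sin(θ) / g = 2 × 35.0 × sin(45°) / 10.0 = 2 × 35.0 × 0.707107 / 10.0 = 4.94975 s
T = 4.94975 s / 3600.0 = 0.001375 h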